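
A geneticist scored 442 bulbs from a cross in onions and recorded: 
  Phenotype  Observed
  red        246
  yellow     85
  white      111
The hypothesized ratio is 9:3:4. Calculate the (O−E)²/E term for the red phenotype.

Total ratio parts = 16. Expected numbers out of 442:
  red: 442 × 9/16 = 248.625
  yellow: 442 × 3/16 = 82.875
  white: 442 × 4/16 = 110.5
Contribution of red: (246 − 248.625)² / 248.625 = 0.0277

0.028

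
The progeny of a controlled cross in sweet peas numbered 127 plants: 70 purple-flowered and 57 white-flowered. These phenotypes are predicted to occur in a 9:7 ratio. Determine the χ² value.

Total ratio parts = 16. Expected numbers out of 127:
  purple-flowered: 127 × 9/16 = 71.4375
  white-flowered: 127 × 7/16 = 55.5625
χ² = Σ (O − E)² / E
  purple-flowered: (70 − 71.4375)² / 71.4375 = 0.0289
  white-flowered: (57 − 55.5625)² / 55.5625 = 0.0372
χ² = 0.0289 + 0.0372 = 0.0661 ≈ 0.066

0.066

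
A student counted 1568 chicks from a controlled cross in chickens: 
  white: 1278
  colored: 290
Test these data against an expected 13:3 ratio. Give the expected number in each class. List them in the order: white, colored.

Expected counts for N = 1568 under a 13:3 ratio (total parts = 16):
  white: 1568 × 13/16 = 1274
  colored: 1568 × 3/16 = 294

1274, 294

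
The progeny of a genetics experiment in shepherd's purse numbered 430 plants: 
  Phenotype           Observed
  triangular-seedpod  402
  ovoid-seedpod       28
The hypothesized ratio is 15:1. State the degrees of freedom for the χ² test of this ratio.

A goodness-of-fit test with 2 phenotype classes has df = 2 − 1 = 1.

1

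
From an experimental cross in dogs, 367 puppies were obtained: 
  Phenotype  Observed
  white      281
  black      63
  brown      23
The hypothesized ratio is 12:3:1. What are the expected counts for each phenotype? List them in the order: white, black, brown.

Under the 12:3:1 hypothesis (Σ ratio = 16, N = 367):
  white: 367 × 12/16 = 275.25
  black: 367 × 3/16 = 68.8125
  brown: 367 × 1/16 = 22.9375

275.25, 68.8125, 22.9375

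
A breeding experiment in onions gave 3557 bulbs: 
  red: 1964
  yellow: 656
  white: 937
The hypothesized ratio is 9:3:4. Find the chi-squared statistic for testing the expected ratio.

Under the 9:3:4 hypothesis (Σ ratio = 16, N = 3557):
  red: 3557 × 9/16 = 2000.8125
  yellow: 3557 × 3/16 = 666.9375
  white: 3557 × 4/16 = 889.25
χ² = Σ (O − E)² / E
  red: (1964 − 2000.8125)² / 2000.8125 = 0.6773
  yellow: (656 − 666.9375)² / 666.9375 = 0.1794
  white: (937 − 889.25)² / 889.25 = 2.5640
χ² = 0.6773 + 0.1794 + 2.5640 = 3.4207 ≈ 3.421

3.421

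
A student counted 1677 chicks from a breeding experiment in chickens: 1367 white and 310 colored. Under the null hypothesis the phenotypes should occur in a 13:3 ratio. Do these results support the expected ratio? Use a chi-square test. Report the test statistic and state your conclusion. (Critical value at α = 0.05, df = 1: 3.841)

Under the 13:3 hypothesis (Σ ratio = 16, N = 1677):
  white: 1677 × 13/16 = 1362.5625
  colored: 1677 × 3/16 = 314.4375
χ² = Σ (O − E)² / E
  white: (1367 − 1362.5625)² / 1362.5625 = 0.0145
  colored: (310 − 314.4375)² / 314.4375 = 0.0626
χ² = 0.0145 + 0.0626 = 0.0771 ≈ 0.077
Degrees of freedom = 2 − 1 = 1; critical value at α = 0.05 is 3.841.
Since 0.077 < 3.841, we fail to reject the null hypothesis — the data are consistent with the 13:3 ratio.

0.077; consistent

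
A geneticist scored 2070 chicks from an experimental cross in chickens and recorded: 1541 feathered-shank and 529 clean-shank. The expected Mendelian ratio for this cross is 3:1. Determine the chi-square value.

0.341

Under the 3:1 hypothesis (Σ ratio = 4, N = 2070):
  feathered-shank: 2070 × 3/4 = 1552.5
  clean-shank: 2070 × 1/4 = 517.5
χ² = Σ (O − E)² / E
  feathered-shank: (1541 − 1552.5)² / 1552.5 = 0.0852
  clean-shank: (529 − 517.5)² / 517.5 = 0.2556
χ² = 0.0852 + 0.2556 = 0.3408 ≈ 0.341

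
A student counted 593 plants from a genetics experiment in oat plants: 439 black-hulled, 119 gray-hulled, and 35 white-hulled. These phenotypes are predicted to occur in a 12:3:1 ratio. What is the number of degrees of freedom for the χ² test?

A goodness-of-fit test with 3 phenotype classes has df = 3 − 1 = 2.

2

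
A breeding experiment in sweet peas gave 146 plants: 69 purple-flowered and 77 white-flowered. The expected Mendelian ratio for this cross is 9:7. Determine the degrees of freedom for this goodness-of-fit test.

A goodness-of-fit test with 2 phenotype classes has df = 2 − 1 = 1.

1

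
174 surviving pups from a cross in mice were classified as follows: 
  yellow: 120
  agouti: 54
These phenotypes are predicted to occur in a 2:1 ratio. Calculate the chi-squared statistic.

0.414

Total ratio parts = 3. Expected numbers out of 174:
  yellow: 174 × 2/3 = 116
  agouti: 174 × 1/3 = 58
χ² = Σ (O − E)² / E
  yellow: (120 − 116)² / 116 = 0.1379
  agouti: (54 − 58)² / 58 = 0.2759
χ² = 0.1379 + 0.2759 = 0.4138 ≈ 0.414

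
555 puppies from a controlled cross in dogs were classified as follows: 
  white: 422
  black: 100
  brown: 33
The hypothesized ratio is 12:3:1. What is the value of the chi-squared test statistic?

The 12:3:1 ratio has 16 parts, so with N = 555 the expected counts are:
  white: 555 × 12/16 = 416.25
  black: 555 × 3/16 = 104.0625
  brown: 555 × 1/16 = 34.6875
χ² = Σ (O − E)² / E
  white: (422 − 416.25)² / 416.25 = 0.0794
  black: (100 − 104.0625)² / 104.0625 = 0.1586
  brown: (33 − 34.6875)² / 34.6875 = 0.0821
χ² = 0.0794 + 0.1586 + 0.0821 = 0.3201 ≈ 0.320

0.320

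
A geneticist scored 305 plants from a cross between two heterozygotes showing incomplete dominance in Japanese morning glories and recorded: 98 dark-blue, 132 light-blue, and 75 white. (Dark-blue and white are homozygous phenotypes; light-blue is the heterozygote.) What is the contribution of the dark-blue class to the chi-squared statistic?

6.204

With incomplete dominance, a heterozygote × heterozygote cross gives a 1:2:1 phenotypic ratio.
Total ratio parts = 4. Expected numbers out of 305:
  dark-blue: 305 × 1/4 = 76.25
  light-blue: 305 × 2/4 = 152.5
  white: 305 × 1/4 = 76.25
Contribution of dark-blue: (98 − 76.25)² / 76.25 = 6.2041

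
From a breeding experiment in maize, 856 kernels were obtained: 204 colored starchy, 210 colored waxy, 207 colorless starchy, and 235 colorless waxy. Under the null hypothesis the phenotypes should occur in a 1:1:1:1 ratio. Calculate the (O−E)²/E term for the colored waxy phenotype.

Total ratio parts = 4. Expected numbers out of 856:
  colored starchy: 856 × 1/4 = 214
  colored waxy: 856 × 1/4 = 214
  colorless starchy: 856 × 1/4 = 214
  colorless waxy: 856 × 1/4 = 214
Contribution of colored waxy: (210 − 214)² / 214 = 0.0748

0.075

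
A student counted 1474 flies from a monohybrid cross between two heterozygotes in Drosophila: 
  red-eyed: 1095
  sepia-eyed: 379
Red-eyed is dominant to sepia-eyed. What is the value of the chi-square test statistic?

For a monohybrid cross between heterozygotes with complete dominance, the expected phenotypic ratio is 3:1.
Total ratio parts = 4. Expected numbers out of 1474:
  red-eyed: 1474 × 3/4 = 1105.5
  sepia-eyed: 1474 × 1/4 = 368.5
χ² = Σ (O − E)² / E
  red-eyed: (1095 − 1105.5)² / 1105.5 = 0.0997
  sepia-eyed: (379 − 368.5)² / 368.5 = 0.2992
χ² = 0.0997 + 0.2992 = 0.3989 ≈ 0.399

0.399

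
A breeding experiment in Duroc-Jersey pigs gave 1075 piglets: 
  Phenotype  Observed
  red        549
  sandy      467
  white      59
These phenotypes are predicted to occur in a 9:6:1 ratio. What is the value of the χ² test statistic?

Under the 9:6:1 hypothesis (Σ ratio = 16, N = 1075):
  red: 1075 × 9/16 = 604.6875
  sandy: 1075 × 6/16 = 403.125
  white: 1075 × 1/16 = 67.1875
χ² = Σ (O − E)² / E
  red: (549 − 604.6875)² / 604.6875 = 5.1284
  sandy: (467 − 403.125)² / 403.125 = 10.1210
  white: (59 − 67.1875)² / 67.1875 = 0.9977
χ² = 5.1284 + 10.1210 + 0.9977 = 16.2471 ≈ 16.247

16.247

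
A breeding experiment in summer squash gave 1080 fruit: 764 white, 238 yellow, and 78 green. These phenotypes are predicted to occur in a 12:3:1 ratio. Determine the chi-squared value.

10.469

Total ratio parts = 16. Expected numbers out of 1080:
  white: 1080 × 12/16 = 810
  yellow: 1080 × 3/16 = 202.5
  green: 1080 × 1/16 = 67.5
χ² = Σ (O − E)² / E
  white: (764 − 810)² / 810 = 2.6123
  yellow: (238 − 202.5)² / 202.5 = 6.2235
  green: (78 − 67.5)² / 67.5 = 1.6333
χ² = 2.6123 + 6.2235 + 1.6333 = 10.4691 ≈ 10.469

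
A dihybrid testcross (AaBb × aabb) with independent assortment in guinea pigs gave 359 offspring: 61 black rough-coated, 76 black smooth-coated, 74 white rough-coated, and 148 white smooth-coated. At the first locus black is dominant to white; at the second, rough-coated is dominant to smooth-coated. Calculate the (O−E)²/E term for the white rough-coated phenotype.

2.764

A dihybrid testcross with independent assortment gives a 1:1:1:1 ratio.
Under the 1:1:1:1 hypothesis (Σ ratio = 4, N = 359):
  black rough-coated: 359 × 1/4 = 89.75
  black smooth-coated: 359 × 1/4 = 89.75
  white rough-coated: 359 × 1/4 = 89.75
  white smooth-coated: 359 × 1/4 = 89.75
Contribution of white rough-coated: (74 − 89.75)² / 89.75 = 2.7639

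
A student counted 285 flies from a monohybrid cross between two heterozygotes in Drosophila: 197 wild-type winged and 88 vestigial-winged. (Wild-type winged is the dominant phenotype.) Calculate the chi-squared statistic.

5.250

For a monohybrid cross between heterozygotes with complete dominance, the expected phenotypic ratio is 3:1.
The 3:1 ratio has 4 parts, so with N = 285 the expected counts are:
  wild-type winged: 285 × 3/4 = 213.75
  vestigial-winged: 285 × 1/4 = 71.25
χ² = Σ (O − E)² / E
  wild-type winged: (197 − 213.75)² / 213.75 = 1.3126
  vestigial-winged: (88 − 71.25)² / 71.25 = 3.9377
χ² = 1.3126 + 3.9377 = 5.2503 ≈ 5.250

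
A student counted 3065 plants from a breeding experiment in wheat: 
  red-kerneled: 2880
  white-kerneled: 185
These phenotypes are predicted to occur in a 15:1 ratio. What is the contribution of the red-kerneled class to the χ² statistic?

0.015

Expected counts for N = 3065 under a 15:1 ratio (total parts = 16):
  red-kerneled: 3065 × 15/16 = 2873.4375
  white-kerneled: 3065 × 1/16 = 191.5625
Contribution of red-kerneled: (2880 − 2873.4375)² / 2873.4375 = 0.0150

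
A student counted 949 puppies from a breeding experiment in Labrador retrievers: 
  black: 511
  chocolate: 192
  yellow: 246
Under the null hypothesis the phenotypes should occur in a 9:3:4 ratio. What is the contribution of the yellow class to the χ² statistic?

0.323

Under the 9:3:4 hypothesis (Σ ratio = 16, N = 949):
  black: 949 × 9/16 = 533.8125
  chocolate: 949 × 3/16 = 177.9375
  yellow: 949 × 4/16 = 237.25
Contribution of yellow: (246 − 237.25)² / 237.25 = 0.3227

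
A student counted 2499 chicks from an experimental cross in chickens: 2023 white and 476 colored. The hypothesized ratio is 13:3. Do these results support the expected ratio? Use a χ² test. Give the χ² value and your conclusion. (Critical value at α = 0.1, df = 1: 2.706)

Expected counts for N = 2499 under a 13:3 ratio (total parts = 16):
  white: 2499 × 13/16 = 2030.4375
  colored: 2499 × 3/16 = 468.5625
χ² = Σ (O − E)² / E
  white: (2023 − 2030.4375)² / 2030.4375 = 0.0272
  colored: (476 − 468.5625)² / 468.5625 = 0.1181
χ² = 0.0272 + 0.1181 = 0.1453 ≈ 0.145
Degrees of freedom = 2 − 1 = 1; critical value at α = 0.1 is 2.706.
Since 0.145 < 2.706, we fail to reject the null hypothesis — the data are consistent with the 13:3 ratio.

0.145; consistent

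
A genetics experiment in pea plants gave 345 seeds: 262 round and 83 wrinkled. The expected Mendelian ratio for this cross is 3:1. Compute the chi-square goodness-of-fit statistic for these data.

The 3:1 ratio has 4 parts, so with N = 345 the expected counts are:
  round: 345 × 3/4 = 258.75
  wrinkled: 345 × 1/4 = 86.25
χ² = Σ (O − E)² / E
  round: (262 − 258.75)² / 258.75 = 0.0408
  wrinkled: (83 − 86.25)² / 86.25 = 0.1225
χ² = 0.0408 + 0.1225 = 0.1633 ≈ 0.163

0.163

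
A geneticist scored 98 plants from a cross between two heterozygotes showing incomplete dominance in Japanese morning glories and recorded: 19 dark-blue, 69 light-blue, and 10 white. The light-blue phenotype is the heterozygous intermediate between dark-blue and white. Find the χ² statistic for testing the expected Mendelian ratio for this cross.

17.980

With incomplete dominance, a heterozygote × heterozygote cross gives a 1:2:1 phenotypic ratio.
The 1:2:1 ratio has 4 parts, so with N = 98 the expected counts are:
  dark-blue: 98 × 1/4 = 24.5
  light-blue: 98 × 2/4 = 49
  white: 98 × 1/4 = 24.5
χ² = Σ (O − E)² / E
  dark-blue: (19 − 24.5)² / 24.5 = 1.2347
  light-blue: (69 − 49)² / 49 = 8.1633
  white: (10 − 24.5)² / 24.5 = 8.5816
χ² = 1.2347 + 8.1633 + 8.5816 = 17.9796 ≈ 17.980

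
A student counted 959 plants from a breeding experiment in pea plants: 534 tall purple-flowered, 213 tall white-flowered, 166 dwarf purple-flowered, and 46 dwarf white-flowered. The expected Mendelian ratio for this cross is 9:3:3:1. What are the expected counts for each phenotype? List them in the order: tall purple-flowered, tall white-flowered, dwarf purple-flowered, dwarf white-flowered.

539.4375, 179.8125, 179.8125, 59.9375

The 9:3:3:1 ratio has 16 parts, so with N = 959 the expected counts are:
  tall purple-flowered: 959 × 9/16 = 539.4375
  tall white-flowered: 959 × 3/16 = 179.8125
  dwarf purple-flowered: 959 × 3/16 = 179.8125
  dwarf white-flowered: 959 × 1/16 = 59.9375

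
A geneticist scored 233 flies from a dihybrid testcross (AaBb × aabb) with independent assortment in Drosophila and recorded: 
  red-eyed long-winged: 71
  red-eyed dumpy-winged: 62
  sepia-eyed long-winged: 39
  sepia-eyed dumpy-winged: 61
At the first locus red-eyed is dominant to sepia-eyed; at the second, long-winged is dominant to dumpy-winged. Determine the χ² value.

9.524

A dihybrid testcross with independent assortment gives a 1:1:1:1 ratio.
Under the 1:1:1:1 hypothesis (Σ ratio = 4, N = 233):
  red-eyed long-winged: 233 × 1/4 = 58.25
  red-eyed dumpy-winged: 233 × 1/4 = 58.25
  sepia-eyed long-winged: 233 × 1/4 = 58.25
  sepia-eyed dumpy-winged: 233 × 1/4 = 58.25
χ² = Σ (O − E)² / E
  red-eyed long-winged: (71 − 58.25)² / 58.25 = 2.7908
  red-eyed dumpy-winged: (62 − 58.25)² / 58.25 = 0.2414
  sepia-eyed long-winged: (39 − 58.25)² / 58.25 = 6.3616
  sepia-eyed dumpy-winged: (61 − 58.25)² / 58.25 = 0.1298
χ² = 2.7908 + 0.2414 + 6.3616 + 0.1298 = 9.5236 ≈ 9.524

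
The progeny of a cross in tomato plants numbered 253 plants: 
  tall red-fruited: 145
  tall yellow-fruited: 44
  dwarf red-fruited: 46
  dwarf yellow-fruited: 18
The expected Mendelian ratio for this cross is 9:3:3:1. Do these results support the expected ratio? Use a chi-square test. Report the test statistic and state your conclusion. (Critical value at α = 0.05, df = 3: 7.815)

0.646; consistent

Expected counts for N = 253 under a 9:3:3:1 ratio (total parts = 16):
  tall red-fruited: 253 × 9/16 = 142.3125
  tall yellow-fruited: 253 × 3/16 = 47.4375
  dwarf red-fruited: 253 × 3/16 = 47.4375
  dwarf yellow-fruited: 253 × 1/16 = 15.8125
χ² = Σ (O − E)² / E
  tall red-fruited: (145 − 142.3125)² / 142.3125 = 0.0508
  tall yellow-fruited: (44 − 47.4375)² / 47.4375 = 0.2491
  dwarf red-fruited: (46 − 47.4375)² / 47.4375 = 0.0436
  dwarf yellow-fruited: (18 − 15.8125)² / 15.8125 = 0.3026
χ² = 0.0508 + 0.2491 + 0.0436 + 0.3026 = 0.6461 ≈ 0.646
Degrees of freedom = 4 − 1 = 3; critical value at α = 0.05 is 7.815.
Since 0.646 < 7.815, we fail to reject the null hypothesis — the data are consistent with the 9:3:3:1 ratio.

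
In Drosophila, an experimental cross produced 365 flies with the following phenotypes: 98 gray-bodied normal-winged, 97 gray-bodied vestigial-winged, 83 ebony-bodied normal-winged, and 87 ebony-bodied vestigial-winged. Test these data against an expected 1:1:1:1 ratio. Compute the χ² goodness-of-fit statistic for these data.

Under the 1:1:1:1 hypothesis (Σ ratio = 4, N = 365):
  gray-bodied normal-winged: 365 × 1/4 = 91.25
  gray-bodied vestigial-winged: 365 × 1/4 = 91.25
  ebony-bodied normal-winged: 365 × 1/4 = 91.25
  ebony-bodied vestigial-winged: 365 × 1/4 = 91.25
χ² = Σ (O − E)² / E
  gray-bodied normal-winged: (98 − 91.25)² / 91.25 = 0.4993
  gray-bodied vestigial-winged: (97 − 91.25)² / 91.25 = 0.3623
  ebony-bodied normal-winged: (83 − 91.25)² / 91.25 = 0.7459
  ebony-bodied vestigial-winged: (87 − 91.25)² / 91.25 = 0.1979
χ² = 0.4993 + 0.3623 + 0.7459 + 0.1979 = 1.8054 ≈ 1.805

1.805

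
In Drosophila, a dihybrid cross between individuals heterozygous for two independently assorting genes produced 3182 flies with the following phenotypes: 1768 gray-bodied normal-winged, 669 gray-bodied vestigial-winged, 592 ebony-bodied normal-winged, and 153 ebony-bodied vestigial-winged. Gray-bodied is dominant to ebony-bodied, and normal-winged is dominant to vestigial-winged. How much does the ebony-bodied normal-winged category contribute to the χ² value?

0.036

A dihybrid F₂ with independent assortment and complete dominance at both loci gives a 9:3:3:1 phenotypic ratio.
The 9:3:3:1 ratio has 16 parts, so with N = 3182 the expected counts are:
  gray-bodied normal-winged: 3182 × 9/16 = 1789.875
  gray-bodied vestigial-winged: 3182 × 3/16 = 596.625
  ebony-bodied normal-winged: 3182 × 3/16 = 596.625
  ebony-bodied vestigial-winged: 3182 × 1/16 = 198.875
Contribution of ebony-bodied normal-winged: (592 − 596.625)² / 596.625 = 0.0359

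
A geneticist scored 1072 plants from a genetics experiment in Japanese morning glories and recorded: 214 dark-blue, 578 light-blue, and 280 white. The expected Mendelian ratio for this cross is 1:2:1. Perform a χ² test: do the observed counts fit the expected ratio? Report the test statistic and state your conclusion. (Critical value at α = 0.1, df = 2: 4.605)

14.709; not consistent

Under the 1:2:1 hypothesis (Σ ratio = 4, N = 1072):
  dark-blue: 1072 × 1/4 = 268
  light-blue: 1072 × 2/4 = 536
  white: 1072 × 1/4 = 268
χ² = Σ (O − E)² / E
  dark-blue: (214 − 268)² / 268 = 10.8806
  light-blue: (578 − 536)² / 536 = 3.2910
  white: (280 − 268)² / 268 = 0.5373
χ² = 10.8806 + 3.2910 + 0.5373 = 14.7089 ≈ 14.709
Degrees of freedom = 3 − 1 = 2; critical value at α = 0.1 is 4.605.
Since 14.709 > 4.605, we reject the null hypothesis — the data do not fit the 1:2:1 ratio.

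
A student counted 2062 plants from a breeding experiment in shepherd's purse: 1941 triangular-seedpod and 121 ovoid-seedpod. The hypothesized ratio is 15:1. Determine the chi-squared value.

Total ratio parts = 16. Expected numbers out of 2062:
  triangular-seedpod: 2062 × 15/16 = 1933.125
  ovoid-seedpod: 2062 × 1/16 = 128.875
χ² = Σ (O − E)² / E
  triangular-seedpod: (1941 − 1933.125)² / 1933.125 = 0.0321
  ovoid-seedpod: (121 − 128.875)² / 128.875 = 0.4812
χ² = 0.0321 + 0.4812 = 0.5133 ≈ 0.513

0.513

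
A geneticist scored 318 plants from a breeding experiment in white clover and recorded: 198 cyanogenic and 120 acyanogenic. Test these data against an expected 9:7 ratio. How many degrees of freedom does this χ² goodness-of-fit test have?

1

A goodness-of-fit test with 2 phenotype classes has df = 2 − 1 = 1.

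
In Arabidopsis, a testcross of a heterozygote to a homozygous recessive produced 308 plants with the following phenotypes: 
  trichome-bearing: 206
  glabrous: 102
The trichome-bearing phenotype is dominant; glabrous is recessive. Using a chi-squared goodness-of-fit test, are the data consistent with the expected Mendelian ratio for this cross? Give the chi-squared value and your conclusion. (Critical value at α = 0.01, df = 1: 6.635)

A testcross of a heterozygote (Aa × aa) gives a 1:1 phenotypic ratio.
Expected counts for N = 308 under a 1:1 ratio (total parts = 2):
  trichome-bearing: 308 × 1/2 = 154
  glabrous: 308 × 1/2 = 154
χ² = Σ (O − E)² / E
  trichome-bearing: (206 − 154)² / 154 = 17.5584
  glabrous: (102 − 154)² / 154 = 17.5584
χ² = 17.5584 + 17.5584 = 35.1168 ≈ 35.117
Degrees of freedom = 2 − 1 = 1; critical value at α = 0.01 is 6.635.
Since 35.117 > 6.635, we reject the null hypothesis — the data do not fit the 1:1 ratio.

35.117; not consistent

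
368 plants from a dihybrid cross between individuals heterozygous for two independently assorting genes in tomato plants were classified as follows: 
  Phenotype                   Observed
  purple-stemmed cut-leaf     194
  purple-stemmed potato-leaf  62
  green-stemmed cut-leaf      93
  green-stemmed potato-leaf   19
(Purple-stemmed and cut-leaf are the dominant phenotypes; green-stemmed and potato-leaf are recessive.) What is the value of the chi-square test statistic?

A dihybrid F₂ with independent assortment and complete dominance at both loci gives a 9:3:3:1 phenotypic ratio.
Under the 9:3:3:1 hypothesis (Σ ratio = 16, N = 368):
  purple-stemmed cut-leaf: 368 × 9/16 = 207
  purple-stemmed potato-leaf: 368 × 3/16 = 69
  green-stemmed cut-leaf: 368 × 3/16 = 69
  green-stemmed potato-leaf: 368 × 1/16 = 23
χ² = Σ (O − E)² / E
  purple-stemmed cut-leaf: (194 − 207)² / 207 = 0.8164
  purple-stemmed potato-leaf: (62 − 69)² / 69 = 0.7101
  green-stemmed cut-leaf: (93 − 69)² / 69 = 8.3478
  green-stemmed potato-leaf: (19 − 23)² / 23 = 0.6957
χ² = 0.8164 + 0.7101 + 8.3478 + 0.6957 = 10.570

10.570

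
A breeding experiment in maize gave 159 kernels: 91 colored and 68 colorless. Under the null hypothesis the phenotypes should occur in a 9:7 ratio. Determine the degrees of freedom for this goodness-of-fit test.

A goodness-of-fit test with 2 phenotype classes has df = 2 − 1 = 1.

1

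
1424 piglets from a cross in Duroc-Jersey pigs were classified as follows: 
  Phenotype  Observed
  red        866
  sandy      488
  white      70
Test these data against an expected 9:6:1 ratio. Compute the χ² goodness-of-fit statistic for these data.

13.293

Expected counts for N = 1424 under a 9:6:1 ratio (total parts = 16):
  red: 1424 × 9/16 = 801
  sandy: 1424 × 6/16 = 534
  white: 1424 × 1/16 = 89
χ² = Σ (O − E)² / E
  red: (866 − 801)² / 801 = 5.2747
  sandy: (488 − 534)² / 534 = 3.9625
  white: (70 − 89)² / 89 = 4.0562
χ² = 5.2747 + 3.9625 + 4.0562 = 13.2934 ≈ 13.293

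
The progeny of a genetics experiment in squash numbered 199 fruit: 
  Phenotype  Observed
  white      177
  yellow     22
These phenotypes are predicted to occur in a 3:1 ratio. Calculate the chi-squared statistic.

20.638

Expected counts for N = 199 under a 3:1 ratio (total parts = 4):
  white: 199 × 3/4 = 149.25
  yellow: 199 × 1/4 = 49.75
χ² = Σ (O − E)² / E
  white: (177 − 149.25)² / 149.25 = 5.1595
  yellow: (22 − 49.75)² / 49.75 = 15.4786
χ² = 5.1595 + 15.4786 = 20.6381 ≈ 20.638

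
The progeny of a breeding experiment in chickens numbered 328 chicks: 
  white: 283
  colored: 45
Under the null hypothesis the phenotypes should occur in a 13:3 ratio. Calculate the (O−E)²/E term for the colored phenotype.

4.427

Under the 13:3 hypothesis (Σ ratio = 16, N = 328):
  white: 328 × 13/16 = 266.5
  colored: 328 × 3/16 = 61.5
Contribution of colored: (45 − 61.5)² / 61.5 = 4.4268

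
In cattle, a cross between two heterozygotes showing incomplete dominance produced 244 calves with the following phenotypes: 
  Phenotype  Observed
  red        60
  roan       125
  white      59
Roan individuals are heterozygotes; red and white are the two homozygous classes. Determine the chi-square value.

0.156

With incomplete dominance, a heterozygote × heterozygote cross gives a 1:2:1 phenotypic ratio.
Total ratio parts = 4. Expected numbers out of 244:
  red: 244 × 1/4 = 61
  roan: 244 × 2/4 = 122
  white: 244 × 1/4 = 61
χ² = Σ (O − E)² / E
  red: (60 − 61)² / 61 = 0.0164
  roan: (125 − 122)² / 122 = 0.0738
  white: (59 − 61)² / 61 = 0.0656
χ² = 0.0164 + 0.0738 + 0.0656 = 0.1558 ≈ 0.156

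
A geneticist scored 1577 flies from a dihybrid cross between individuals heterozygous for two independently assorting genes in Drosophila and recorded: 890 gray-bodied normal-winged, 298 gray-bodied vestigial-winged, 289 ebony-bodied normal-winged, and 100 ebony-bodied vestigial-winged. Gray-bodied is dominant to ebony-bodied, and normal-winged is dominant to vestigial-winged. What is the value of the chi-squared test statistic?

0.200

A dihybrid F₂ with independent assortment and complete dominance at both loci gives a 9:3:3:1 phenotypic ratio.
Expected counts for N = 1577 under a 9:3:3:1 ratio (total parts = 16):
  gray-bodied normal-winged: 1577 × 9/16 = 887.0625
  gray-bodied vestigial-winged: 1577 × 3/16 = 295.6875
  ebony-bodied normal-winged: 1577 × 3/16 = 295.6875
  ebony-bodied vestigial-winged: 1577 × 1/16 = 98.5625
χ² = Σ (O − E)² / E
  gray-bodied normal-winged: (890 − 887.0625)² / 887.0625 = 0.0097
  gray-bodied vestigial-winged: (298 − 295.6875)² / 295.6875 = 0.0181
  ebony-bodied normal-winged: (289 − 295.6875)² / 295.6875 = 0.1512
  ebony-bodied vestigial-winged: (100 − 98.5625)² / 98.5625 = 0.0210
χ² = 0.0097 + 0.0181 + 0.1512 + 0.0210 = 0.200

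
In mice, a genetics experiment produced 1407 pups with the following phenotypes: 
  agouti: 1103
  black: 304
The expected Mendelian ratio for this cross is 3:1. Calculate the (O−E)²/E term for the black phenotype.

The 3:1 ratio has 4 parts, so with N = 1407 the expected counts are:
  agouti: 1407 × 3/4 = 1055.25
  black: 1407 × 1/4 = 351.75
Contribution of black: (304 − 351.75)² / 351.75 = 6.4821

6.482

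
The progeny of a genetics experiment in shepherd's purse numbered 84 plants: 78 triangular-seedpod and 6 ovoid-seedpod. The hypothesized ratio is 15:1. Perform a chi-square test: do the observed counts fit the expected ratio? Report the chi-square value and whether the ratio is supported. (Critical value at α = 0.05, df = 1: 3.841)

Expected counts for N = 84 under a 15:1 ratio (total parts = 16):
  triangular-seedpod: 84 × 15/16 = 78.75
  ovoid-seedpod: 84 × 1/16 = 5.25
χ² = Σ (O − E)² / E
  triangular-seedpod: (78 − 78.75)² / 78.75 = 0.0071
  ovoid-seedpod: (6 − 5.25)² / 5.25 = 0.1071
χ² = 0.0071 + 0.1071 = 0.1142 ≈ 0.114
Degrees of freedom = 2 − 1 = 1; critical value at α = 0.05 is 3.841.
Since 0.114 < 3.841, we fail to reject the null hypothesis — the data are consistent with the 15:1 ratio.

0.114; consistent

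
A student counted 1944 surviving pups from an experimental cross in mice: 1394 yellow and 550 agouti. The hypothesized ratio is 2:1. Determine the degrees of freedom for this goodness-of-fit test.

1

A goodness-of-fit test with 2 phenotype classes has df = 2 − 1 = 1.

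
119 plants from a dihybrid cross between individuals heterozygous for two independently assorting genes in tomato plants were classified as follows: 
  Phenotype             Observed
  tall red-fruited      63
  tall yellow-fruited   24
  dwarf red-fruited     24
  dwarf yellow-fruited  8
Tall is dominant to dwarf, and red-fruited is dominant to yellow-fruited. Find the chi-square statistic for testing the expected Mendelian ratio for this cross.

A dihybrid F₂ with independent assortment and complete dominance at both loci gives a 9:3:3:1 phenotypic ratio.
Total ratio parts = 16. Expected numbers out of 119:
  tall red-fruited: 119 × 9/16 = 66.9375
  tall yellow-fruited: 119 × 3/16 = 22.3125
  dwarf red-fruited: 119 × 3/16 = 22.3125
  dwarf yellow-fruited: 119 × 1/16 = 7.4375
χ² = Σ (O − E)² / E
  tall red-fruited: (63 − 66.9375)² / 66.9375 = 0.2316
  tall yellow-fruited: (24 − 22.3125)² / 22.3125 = 0.1276
  dwarf red-fruited: (24 − 22.3125)² / 22.3125 = 0.1276
  dwarf yellow-fruited: (8 − 7.4375)² / 7.4375 = 0.0425
χ² = 0.2316 + 0.1276 + 0.1276 + 0.0425 = 0.5293 ≈ 0.529

0.529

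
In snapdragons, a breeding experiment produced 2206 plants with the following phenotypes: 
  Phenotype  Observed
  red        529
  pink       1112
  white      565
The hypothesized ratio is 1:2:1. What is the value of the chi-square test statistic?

Under the 1:2:1 hypothesis (Σ ratio = 4, N = 2206):
  red: 2206 × 1/4 = 551.5
  pink: 2206 × 2/4 = 1103
  white: 2206 × 1/4 = 551.5
χ² = Σ (O − E)² / E
  red: (529 − 551.5)² / 551.5 = 0.9180
  pink: (1112 − 1103)² / 1103 = 0.0734
  white: (565 − 551.5)² / 551.5 = 0.3305
χ² = 0.9180 + 0.0734 + 0.3305 = 1.3219 ≈ 1.322

1.322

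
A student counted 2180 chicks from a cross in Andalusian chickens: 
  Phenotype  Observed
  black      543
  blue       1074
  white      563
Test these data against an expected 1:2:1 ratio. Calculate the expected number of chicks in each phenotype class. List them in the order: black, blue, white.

545, 1090, 545

Expected counts for N = 2180 under a 1:2:1 ratio (total parts = 4):
  black: 2180 × 1/4 = 545
  blue: 2180 × 2/4 = 1090
  white: 2180 × 1/4 = 545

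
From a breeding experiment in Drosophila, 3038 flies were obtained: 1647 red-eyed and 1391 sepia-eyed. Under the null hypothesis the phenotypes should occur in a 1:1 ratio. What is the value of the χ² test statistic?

21.572

Under the 1:1 hypothesis (Σ ratio = 2, N = 3038):
  red-eyed: 3038 × 1/2 = 1519
  sepia-eyed: 3038 × 1/2 = 1519
χ² = Σ (O − E)² / E
  red-eyed: (1647 − 1519)² / 1519 = 10.7860
  sepia-eyed: (1391 − 1519)² / 1519 = 10.7860
χ² = 10.7860 + 10.7860 = 21.572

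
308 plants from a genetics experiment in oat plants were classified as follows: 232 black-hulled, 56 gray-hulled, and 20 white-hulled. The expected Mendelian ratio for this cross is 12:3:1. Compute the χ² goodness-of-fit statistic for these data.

0.087

Under the 12:3:1 hypothesis (Σ ratio = 16, N = 308):
  black-hulled: 308 × 12/16 = 231
  gray-hulled: 308 × 3/16 = 57.75
  white-hulled: 308 × 1/16 = 19.25
χ² = Σ (O − E)² / E
  black-hulled: (232 − 231)² / 231 = 0.0043
  gray-hulled: (56 − 57.75)² / 57.75 = 0.0530
  white-hulled: (20 − 19.25)² / 19.25 = 0.0292
χ² = 0.0043 + 0.0530 + 0.0292 = 0.0865 ≈ 0.087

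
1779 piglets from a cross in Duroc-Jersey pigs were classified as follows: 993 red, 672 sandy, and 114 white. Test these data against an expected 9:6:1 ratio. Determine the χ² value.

0.166

The 9:6:1 ratio has 16 parts, so with N = 1779 the expected counts are:
  red: 1779 × 9/16 = 1000.6875
  sandy: 1779 × 6/16 = 667.125
  white: 1779 × 1/16 = 111.1875
χ² = Σ (O − E)² / E
  red: (993 − 1000.6875)² / 1000.6875 = 0.0591
  sandy: (672 − 667.125)² / 667.125 = 0.0356
  white: (114 − 111.1875)² / 111.1875 = 0.0711
χ² = 0.0591 + 0.0356 + 0.0711 = 0.1658 ≈ 0.166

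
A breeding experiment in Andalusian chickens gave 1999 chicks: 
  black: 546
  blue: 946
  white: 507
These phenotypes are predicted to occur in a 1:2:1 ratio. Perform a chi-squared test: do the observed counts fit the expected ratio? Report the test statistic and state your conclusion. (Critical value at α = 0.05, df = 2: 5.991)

The 1:2:1 ratio has 4 parts, so with N = 1999 the expected counts are:
  black: 1999 × 1/4 = 499.75
  blue: 1999 × 2/4 = 999.5
  white: 1999 × 1/4 = 499.75
χ² = Σ (O − E)² / E
  black: (546 − 499.75)² / 499.75 = 4.2803
  blue: (946 − 999.5)² / 999.5 = 2.8637
  white: (507 − 499.75)² / 499.75 = 0.1052
χ² = 4.2803 + 2.8637 + 0.1052 = 7.2492 ≈ 7.249
Degrees of freedom = 3 − 1 = 2; critical value at α = 0.05 is 5.991.
Since 7.249 > 5.991, we reject the null hypothesis — the data do not fit the 1:2:1 ratio.

7.249; not consistent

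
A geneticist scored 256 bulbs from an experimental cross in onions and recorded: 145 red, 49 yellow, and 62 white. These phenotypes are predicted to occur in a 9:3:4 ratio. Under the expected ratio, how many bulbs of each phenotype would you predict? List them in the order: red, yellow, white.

144, 48, 64

Total ratio parts = 16. Expected numbers out of 256:
  red: 256 × 9/16 = 144
  yellow: 256 × 3/16 = 48
  white: 256 × 4/16 = 64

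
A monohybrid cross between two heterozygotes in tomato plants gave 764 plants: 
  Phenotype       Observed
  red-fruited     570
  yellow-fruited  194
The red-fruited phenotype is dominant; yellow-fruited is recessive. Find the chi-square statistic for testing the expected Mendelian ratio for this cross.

0.063

For a monohybrid cross between heterozygotes with complete dominance, the expected phenotypic ratio is 3:1.
Under the 3:1 hypothesis (Σ ratio = 4, N = 764):
  red-fruited: 764 × 3/4 = 573
  yellow-fruited: 764 × 1/4 = 191
χ² = Σ (O − E)² / E
  red-fruited: (570 − 573)² / 573 = 0.0157
  yellow-fruited: (194 − 191)² / 191 = 0.0471
χ² = 0.0157 + 0.0471 = 0.0628 ≈ 0.063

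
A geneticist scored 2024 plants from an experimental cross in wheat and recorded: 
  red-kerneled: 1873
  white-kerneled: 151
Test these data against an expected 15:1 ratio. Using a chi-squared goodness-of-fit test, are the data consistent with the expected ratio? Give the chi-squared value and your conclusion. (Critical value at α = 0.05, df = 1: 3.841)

Under the 15:1 hypothesis (Σ ratio = 16, N = 2024):
  red-kerneled: 2024 × 15/16 = 1897.5
  white-kerneled: 2024 × 1/16 = 126.5
χ² = Σ (O − E)² / E
  red-kerneled: (1873 − 1897.5)² / 1897.5 = 0.3163
  white-kerneled: (151 − 126.5)² / 126.5 = 4.7451
χ² = 0.3163 + 4.7451 = 5.0614 ≈ 5.061
Degrees of freedom = 2 − 1 = 1; critical value at α = 0.05 is 3.841.
Since 5.061 > 3.841, we reject the null hypothesis — the data do not fit the 15:1 ratio.

5.061; not consistent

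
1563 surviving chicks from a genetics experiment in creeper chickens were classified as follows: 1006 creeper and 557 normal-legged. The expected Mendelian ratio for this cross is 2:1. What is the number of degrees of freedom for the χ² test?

A goodness-of-fit test with 2 phenotype classes has df = 2 − 1 = 1.

1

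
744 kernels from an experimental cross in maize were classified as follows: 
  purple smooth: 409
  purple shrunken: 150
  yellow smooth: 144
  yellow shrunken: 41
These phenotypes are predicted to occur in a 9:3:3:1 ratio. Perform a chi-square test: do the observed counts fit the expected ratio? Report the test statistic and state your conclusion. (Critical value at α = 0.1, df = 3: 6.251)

1.802; consistent

Total ratio parts = 16. Expected numbers out of 744:
  purple smooth: 744 × 9/16 = 418.5
  purple shrunken: 744 × 3/16 = 139.5
  yellow smooth: 744 × 3/16 = 139.5
  yellow shrunken: 744 × 1/16 = 46.5
χ² = Σ (O − E)² / E
  purple smooth: (409 − 418.5)² / 418.5 = 0.2157
  purple shrunken: (150 − 139.5)² / 139.5 = 0.7903
  yellow smooth: (144 − 139.5)² / 139.5 = 0.1452
  yellow shrunken: (41 − 46.5)² / 46.5 = 0.6505
χ² = 0.2157 + 0.7903 + 0.1452 + 0.6505 = 1.8017 ≈ 1.802
Degrees of freedom = 4 − 1 = 3; critical value at α = 0.1 is 6.251.
Since 1.802 < 6.251, we fail to reject the null hypothesis — the data are consistent with the 9:3:3:1 ratio.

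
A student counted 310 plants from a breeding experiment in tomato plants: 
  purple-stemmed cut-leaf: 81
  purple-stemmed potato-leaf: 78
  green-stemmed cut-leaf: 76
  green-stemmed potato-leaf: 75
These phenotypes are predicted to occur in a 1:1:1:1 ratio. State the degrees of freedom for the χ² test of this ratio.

3

A goodness-of-fit test with 4 phenotype classes has df = 4 − 1 = 3.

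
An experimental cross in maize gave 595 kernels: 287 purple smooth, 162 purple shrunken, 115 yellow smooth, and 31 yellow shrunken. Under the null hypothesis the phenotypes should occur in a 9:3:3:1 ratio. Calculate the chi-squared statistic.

30.733

Total ratio parts = 16. Expected numbers out of 595:
  purple smooth: 595 × 9/16 = 334.6875
  purple shrunken: 595 × 3/16 = 111.5625
  yellow smooth: 595 × 3/16 = 111.5625
  yellow shrunken: 595 × 1/16 = 37.1875
χ² = Σ (O − E)² / E
  purple smooth: (287 − 334.6875)² / 334.6875 = 6.7947
  purple shrunken: (162 − 111.5625)² / 111.5625 = 22.8028
  yellow smooth: (115 − 111.5625)² / 111.5625 = 0.1059
  yellow shrunken: (31 − 37.1875)² / 37.1875 = 1.0295
χ² = 6.7947 + 22.8028 + 0.1059 + 1.0295 = 30.7329 ≈ 30.733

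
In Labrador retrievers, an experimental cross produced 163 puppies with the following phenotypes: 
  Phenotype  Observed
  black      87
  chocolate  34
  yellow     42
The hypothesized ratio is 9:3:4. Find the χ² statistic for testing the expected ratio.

0.665

Under the 9:3:4 hypothesis (Σ ratio = 16, N = 163):
  black: 163 × 9/16 = 91.6875
  chocolate: 163 × 3/16 = 30.5625
  yellow: 163 × 4/16 = 40.75
χ² = Σ (O − E)² / E
  black: (87 − 91.6875)² / 91.6875 = 0.2396
  chocolate: (34 − 30.5625)² / 30.5625 = 0.3866
  yellow: (42 − 40.75)² / 40.75 = 0.0383
χ² = 0.2396 + 0.3866 + 0.0383 = 0.6645 ≈ 0.665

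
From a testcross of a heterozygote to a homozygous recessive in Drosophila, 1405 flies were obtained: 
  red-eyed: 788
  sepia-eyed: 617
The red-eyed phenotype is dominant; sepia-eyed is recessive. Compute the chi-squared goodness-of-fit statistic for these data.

A testcross of a heterozygote (Aa × aa) gives a 1:1 phenotypic ratio.
Total ratio parts = 2. Expected numbers out of 1405:
  red-eyed: 1405 × 1/2 = 702.5
  sepia-eyed: 1405 × 1/2 = 702.5
χ² = Σ (O − E)² / E
  red-eyed: (788 − 702.5)² / 702.5 = 10.4060
  sepia-eyed: (617 − 702.5)² / 702.5 = 10.4060
χ² = 10.4060 + 10.4060 = 20.812

20.812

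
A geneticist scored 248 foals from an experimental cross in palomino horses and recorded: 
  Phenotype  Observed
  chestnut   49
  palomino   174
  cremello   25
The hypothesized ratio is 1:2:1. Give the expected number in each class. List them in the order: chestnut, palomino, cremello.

62, 124, 62

Under the 1:2:1 hypothesis (Σ ratio = 4, N = 248):
  chestnut: 248 × 1/4 = 62
  palomino: 248 × 2/4 = 124
  cremello: 248 × 1/4 = 62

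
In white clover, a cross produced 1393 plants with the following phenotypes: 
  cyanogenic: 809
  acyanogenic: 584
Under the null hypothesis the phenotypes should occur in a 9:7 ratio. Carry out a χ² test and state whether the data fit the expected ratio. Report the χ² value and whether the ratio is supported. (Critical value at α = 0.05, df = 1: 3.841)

Expected counts for N = 1393 under a 9:7 ratio (total parts = 16):
  cyanogenic: 1393 × 9/16 = 783.5625
  acyanogenic: 1393 × 7/16 = 609.4375
χ² = Σ (O − E)² / E
  cyanogenic: (809 − 783.5625)² / 783.5625 = 0.8258
  acyanogenic: (584 − 609.4375)² / 609.4375 = 1.0617
χ² = 0.8258 + 1.0617 = 1.8875 ≈ 1.888
Degrees of freedom = 2 − 1 = 1; critical value at α = 0.05 is 3.841.
Since 1.888 < 3.841, we fail to reject the null hypothesis — the data are consistent with the 9:7 ratio.

1.888; consistent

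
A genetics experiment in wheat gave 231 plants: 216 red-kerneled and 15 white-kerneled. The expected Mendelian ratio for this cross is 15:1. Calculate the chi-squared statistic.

Expected counts for N = 231 under a 15:1 ratio (total parts = 16):
  red-kerneled: 231 × 15/16 = 216.5625
  white-kerneled: 231 × 1/16 = 14.4375
χ² = Σ (O − E)² / E
  red-kerneled: (216 − 216.5625)² / 216.5625 = 0.0015
  white-kerneled: (15 − 14.4375)² / 14.4375 = 0.0219
χ² = 0.0015 + 0.0219 = 0.0234 ≈ 0.023

0.023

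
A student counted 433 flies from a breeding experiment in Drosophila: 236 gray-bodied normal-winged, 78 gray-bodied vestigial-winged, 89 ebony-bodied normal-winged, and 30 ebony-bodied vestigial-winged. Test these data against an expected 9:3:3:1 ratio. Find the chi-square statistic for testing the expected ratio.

Expected counts for N = 433 under a 9:3:3:1 ratio (total parts = 16):
  gray-bodied normal-winged: 433 × 9/16 = 243.5625
  gray-bodied vestigial-winged: 433 × 3/16 = 81.1875
  ebony-bodied normal-winged: 433 × 3/16 = 81.1875
  ebony-bodied vestigial-winged: 433 × 1/16 = 27.0625
χ² = Σ (O − E)² / E
  gray-bodied normal-winged: (236 − 243.5625)² / 243.5625 = 0.2348
  gray-bodied vestigial-winged: (78 − 81.1875)² / 81.1875 = 0.1251
  ebony-bodied normal-winged: (89 − 81.1875)² / 81.1875 = 0.7518
  ebony-bodied vestigial-winged: (30 − 27.0625)² / 27.0625 = 0.3189
χ² = 0.2348 + 0.1251 + 0.7518 + 0.3189 = 1.4306 ≈ 1.431

1.431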